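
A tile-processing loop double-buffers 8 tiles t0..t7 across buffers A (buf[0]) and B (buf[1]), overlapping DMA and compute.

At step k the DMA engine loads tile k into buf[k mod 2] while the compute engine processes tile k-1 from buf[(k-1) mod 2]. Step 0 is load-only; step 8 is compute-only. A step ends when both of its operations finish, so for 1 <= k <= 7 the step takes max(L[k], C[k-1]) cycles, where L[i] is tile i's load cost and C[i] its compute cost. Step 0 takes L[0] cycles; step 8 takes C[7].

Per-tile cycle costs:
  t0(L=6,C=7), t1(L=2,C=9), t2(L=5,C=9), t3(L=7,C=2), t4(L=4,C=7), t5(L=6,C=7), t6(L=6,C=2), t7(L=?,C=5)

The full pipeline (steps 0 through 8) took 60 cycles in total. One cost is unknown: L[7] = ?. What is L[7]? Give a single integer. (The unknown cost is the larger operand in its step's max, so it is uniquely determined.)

step 0: dur = L[0]=6 = 6
step 1: dur = max(L[1]=2, C[0]=7) = 7
step 2: dur = max(L[2]=5, C[1]=9) = 9
step 3: dur = max(L[3]=7, C[2]=9) = 9
step 4: dur = max(L[4]=4, C[3]=2) = 4
step 5: dur = max(L[5]=6, C[4]=7) = 7
step 6: dur = max(L[6]=6, C[5]=7) = 7
step 7: dur = max(L[7]=?, C[6]=2) = L[7]  (unknown; binding)
step 8: dur = C[7]=5 = 5
sum of known step durations = 54
dur[7] = total - known = 60 - 54 = 6
L[7] is the binding max in step 7, so L[7] = dur[7] = 6

L[7] = 6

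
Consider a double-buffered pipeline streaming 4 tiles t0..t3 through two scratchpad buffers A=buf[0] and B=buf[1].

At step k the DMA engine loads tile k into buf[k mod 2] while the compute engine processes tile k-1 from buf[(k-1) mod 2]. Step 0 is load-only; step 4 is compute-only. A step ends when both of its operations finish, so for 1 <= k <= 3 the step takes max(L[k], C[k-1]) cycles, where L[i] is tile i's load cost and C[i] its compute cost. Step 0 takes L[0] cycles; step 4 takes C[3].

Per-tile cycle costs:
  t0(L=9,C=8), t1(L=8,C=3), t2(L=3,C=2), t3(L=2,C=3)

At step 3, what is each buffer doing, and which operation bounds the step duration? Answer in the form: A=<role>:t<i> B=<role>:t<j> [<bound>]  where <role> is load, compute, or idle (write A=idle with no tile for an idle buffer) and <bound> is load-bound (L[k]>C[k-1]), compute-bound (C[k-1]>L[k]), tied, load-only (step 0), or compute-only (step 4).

step 3: A=compute:t2 B=load:t3 [tied]

step 0: L[0]=9 → dur=9, Σ=9 | A=load:t0 B=idle [load-only]
step 1: L[1]=8 C[0]=8 → dur=8, Σ=17 | A=compute:t0 B=load:t1 [tied]
step 2: L[2]=3 C[1]=3 → dur=3, Σ=20 | A=load:t2 B=compute:t1 [tied]
step 3: L[3]=2 C[2]=2 → dur=2, Σ=22 | A=compute:t2 B=load:t3 [tied]
step 4: C[3]=3 → dur=3, Σ=25 | A=idle B=compute:t3 [compute-only]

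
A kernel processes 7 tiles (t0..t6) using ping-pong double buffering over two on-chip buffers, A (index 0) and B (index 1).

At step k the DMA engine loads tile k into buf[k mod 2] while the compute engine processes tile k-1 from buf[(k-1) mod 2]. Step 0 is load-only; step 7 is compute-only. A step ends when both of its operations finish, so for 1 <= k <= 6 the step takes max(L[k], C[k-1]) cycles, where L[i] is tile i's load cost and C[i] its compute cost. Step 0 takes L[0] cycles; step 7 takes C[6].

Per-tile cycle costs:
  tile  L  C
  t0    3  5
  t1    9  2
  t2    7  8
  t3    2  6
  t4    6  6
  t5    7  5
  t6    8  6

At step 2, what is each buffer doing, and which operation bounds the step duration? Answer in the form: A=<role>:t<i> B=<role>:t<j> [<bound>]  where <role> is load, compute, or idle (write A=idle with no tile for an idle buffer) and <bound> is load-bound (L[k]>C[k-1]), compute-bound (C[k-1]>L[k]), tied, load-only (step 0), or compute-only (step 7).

step 2: A=load:t2 B=compute:t1 [load-bound]

step 0: L[0]=3 → dur=3, Σ=3 | A=load:t0 B=idle [load-only]
step 1: L[1]=9 C[0]=5 → dur=9, Σ=12 | A=compute:t0 B=load:t1 [load-bound]
step 2: L[2]=7 C[1]=2 → dur=7, Σ=19 | A=load:t2 B=compute:t1 [load-bound]
step 3: L[3]=2 C[2]=8 → dur=8, Σ=27 | A=compute:t2 B=load:t3 [compute-bound]
step 4: L[4]=6 C[3]=6 → dur=6, Σ=33 | A=load:t4 B=compute:t3 [tied]
step 5: L[5]=7 C[4]=6 → dur=7, Σ=40 | A=compute:t4 B=load:t5 [load-bound]
step 6: L[6]=8 C[5]=5 → dur=8, Σ=48 | A=load:t6 B=compute:t5 [load-bound]
step 7: C[6]=6 → dur=6, Σ=54 | A=compute:t6 B=idle [compute-only]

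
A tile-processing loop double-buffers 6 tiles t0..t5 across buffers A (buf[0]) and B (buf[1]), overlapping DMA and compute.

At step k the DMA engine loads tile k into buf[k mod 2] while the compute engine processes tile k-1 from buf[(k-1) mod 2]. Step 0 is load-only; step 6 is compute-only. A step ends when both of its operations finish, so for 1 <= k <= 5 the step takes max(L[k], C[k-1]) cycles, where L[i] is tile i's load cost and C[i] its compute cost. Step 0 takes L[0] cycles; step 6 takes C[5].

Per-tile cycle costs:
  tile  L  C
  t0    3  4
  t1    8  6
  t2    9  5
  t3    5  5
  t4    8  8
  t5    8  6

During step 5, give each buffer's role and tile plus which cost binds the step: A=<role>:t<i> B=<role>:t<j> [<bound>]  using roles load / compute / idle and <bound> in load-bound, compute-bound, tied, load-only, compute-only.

step 5: A=compute:t4 B=load:t5 [tied]

[0] DMA t0→A (3c) ∥ CU idle ⇒ 3c, clock 3
[1] DMA t1→B (8c) ∥ CU A:t0 (4c) ⇒ 8c, clock 11
[2] DMA t2→A (9c) ∥ CU B:t1 (6c) ⇒ 9c, clock 20
[3] DMA t3→B (5c) ∥ CU A:t2 (5c) ⇒ 5c, clock 25
[4] DMA t4→A (8c) ∥ CU B:t3 (5c) ⇒ 8c, clock 33
[5] DMA t5→B (8c) ∥ CU A:t4 (8c) ⇒ 8c, clock 41
[6] DMA idle ∥ CU B:t5 (6c) ⇒ 6c, clock 47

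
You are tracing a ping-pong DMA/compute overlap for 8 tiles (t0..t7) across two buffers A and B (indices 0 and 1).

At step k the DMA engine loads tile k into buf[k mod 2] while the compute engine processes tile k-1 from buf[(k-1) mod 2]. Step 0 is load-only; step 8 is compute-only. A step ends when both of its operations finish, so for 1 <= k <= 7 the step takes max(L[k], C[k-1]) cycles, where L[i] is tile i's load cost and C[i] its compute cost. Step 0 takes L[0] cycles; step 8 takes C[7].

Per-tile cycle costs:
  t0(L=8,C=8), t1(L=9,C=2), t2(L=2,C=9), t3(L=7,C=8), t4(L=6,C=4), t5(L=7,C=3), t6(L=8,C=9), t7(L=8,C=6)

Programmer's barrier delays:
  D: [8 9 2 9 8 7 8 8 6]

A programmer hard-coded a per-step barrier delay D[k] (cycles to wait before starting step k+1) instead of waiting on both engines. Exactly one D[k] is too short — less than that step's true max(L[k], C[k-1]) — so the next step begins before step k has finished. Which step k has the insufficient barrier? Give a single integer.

hazard at step 7

[0] required=L[0]=8=8 vs D=8 ok
[1] required=max(L[1]=9,C[0]=8)=9 vs D=9 ok
[2] required=max(L[2]=2,C[1]=2)=2 vs D=2 ok
[3] required=max(L[3]=7,C[2]=9)=9 vs D=9 ok
[4] required=max(L[4]=6,C[3]=8)=8 vs D=8 ok
[5] required=max(L[5]=7,C[4]=4)=7 vs D=7 ok
[6] required=max(L[6]=8,C[5]=3)=8 vs D=8 ok
[7] required=max(L[7]=8,C[6]=9)=9 vs D=8 SHORT
[8] required=C[7]=6=6 vs D=6 ok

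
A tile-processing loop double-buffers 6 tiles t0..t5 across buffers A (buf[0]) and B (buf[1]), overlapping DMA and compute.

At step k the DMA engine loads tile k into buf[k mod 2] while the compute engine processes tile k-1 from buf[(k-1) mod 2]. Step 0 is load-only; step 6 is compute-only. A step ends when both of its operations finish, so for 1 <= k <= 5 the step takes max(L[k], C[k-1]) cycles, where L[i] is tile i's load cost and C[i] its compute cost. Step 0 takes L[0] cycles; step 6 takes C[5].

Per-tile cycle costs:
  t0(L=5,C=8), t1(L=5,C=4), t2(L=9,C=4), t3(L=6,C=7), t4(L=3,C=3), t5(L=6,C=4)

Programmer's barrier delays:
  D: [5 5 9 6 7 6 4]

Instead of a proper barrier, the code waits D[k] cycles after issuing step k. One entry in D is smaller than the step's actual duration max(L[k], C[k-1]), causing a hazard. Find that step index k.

step 0: need L[0]=5 = 5; D[0]=5 ok
step 1: need max(L[1]=5,C[0]=8) = 8; D[1]=5 SHORT
step 2: need max(L[2]=9,C[1]=4) = 9; D[2]=9 ok
step 3: need max(L[3]=6,C[2]=4) = 6; D[3]=6 ok
step 4: need max(L[4]=3,C[3]=7) = 7; D[4]=7 ok
step 5: need max(L[5]=6,C[4]=3) = 6; D[5]=6 ok
step 6: need C[5]=4 = 4; D[6]=4 ok

hazard at step 1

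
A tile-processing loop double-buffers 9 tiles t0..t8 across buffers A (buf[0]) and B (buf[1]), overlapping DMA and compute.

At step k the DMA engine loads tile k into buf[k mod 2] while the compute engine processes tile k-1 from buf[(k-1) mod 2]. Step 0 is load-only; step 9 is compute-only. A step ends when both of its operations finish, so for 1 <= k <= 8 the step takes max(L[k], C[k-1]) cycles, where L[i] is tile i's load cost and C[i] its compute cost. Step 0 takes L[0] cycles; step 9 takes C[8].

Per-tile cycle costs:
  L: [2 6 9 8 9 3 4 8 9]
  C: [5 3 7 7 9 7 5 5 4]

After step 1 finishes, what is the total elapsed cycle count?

end_cycle[1] = 8

step 0: L[0]=2 → dur=2, Σ=2 | A=load:t0 B=idle [load-only]
step 1: L[1]=6 C[0]=5 → dur=6, Σ=8 | A=compute:t0 B=load:t1 [load-bound]
step 2: L[2]=9 C[1]=3 → dur=9, Σ=17 | A=load:t2 B=compute:t1 [load-bound]
step 3: L[3]=8 C[2]=7 → dur=8, Σ=25 | A=compute:t2 B=load:t3 [load-bound]
step 4: L[4]=9 C[3]=7 → dur=9, Σ=34 | A=load:t4 B=compute:t3 [load-bound]
step 5: L[5]=3 C[4]=9 → dur=9, Σ=43 | A=compute:t4 B=load:t5 [compute-bound]
step 6: L[6]=4 C[5]=7 → dur=7, Σ=50 | A=load:t6 B=compute:t5 [compute-bound]
step 7: L[7]=8 C[6]=5 → dur=8, Σ=58 | A=compute:t6 B=load:t7 [load-bound]
step 8: L[8]=9 C[7]=5 → dur=9, Σ=67 | A=load:t8 B=compute:t7 [load-bound]
step 9: C[8]=4 → dur=4, Σ=71 | A=compute:t8 B=idle [compute-only]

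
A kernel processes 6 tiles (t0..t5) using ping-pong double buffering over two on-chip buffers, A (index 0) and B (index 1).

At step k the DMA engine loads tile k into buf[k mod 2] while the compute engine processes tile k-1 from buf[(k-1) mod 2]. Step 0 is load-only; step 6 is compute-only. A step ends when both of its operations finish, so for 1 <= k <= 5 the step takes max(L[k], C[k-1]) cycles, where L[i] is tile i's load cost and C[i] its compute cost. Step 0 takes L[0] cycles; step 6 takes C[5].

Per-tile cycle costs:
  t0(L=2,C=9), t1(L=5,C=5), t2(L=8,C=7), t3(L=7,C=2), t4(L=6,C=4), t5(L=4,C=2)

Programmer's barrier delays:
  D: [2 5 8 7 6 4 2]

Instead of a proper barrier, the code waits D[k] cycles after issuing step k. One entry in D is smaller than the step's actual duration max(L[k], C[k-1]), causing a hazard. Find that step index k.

hazard at step 1

[0] required=L[0]=2=2 vs D=2 ok
[1] required=max(L[1]=5,C[0]=9)=9 vs D=5 SHORT
[2] required=max(L[2]=8,C[1]=5)=8 vs D=8 ok
[3] required=max(L[3]=7,C[2]=7)=7 vs D=7 ok
[4] required=max(L[4]=6,C[3]=2)=6 vs D=6 ok
[5] required=max(L[5]=4,C[4]=4)=4 vs D=4 ok
[6] required=C[5]=2=2 vs D=2 ok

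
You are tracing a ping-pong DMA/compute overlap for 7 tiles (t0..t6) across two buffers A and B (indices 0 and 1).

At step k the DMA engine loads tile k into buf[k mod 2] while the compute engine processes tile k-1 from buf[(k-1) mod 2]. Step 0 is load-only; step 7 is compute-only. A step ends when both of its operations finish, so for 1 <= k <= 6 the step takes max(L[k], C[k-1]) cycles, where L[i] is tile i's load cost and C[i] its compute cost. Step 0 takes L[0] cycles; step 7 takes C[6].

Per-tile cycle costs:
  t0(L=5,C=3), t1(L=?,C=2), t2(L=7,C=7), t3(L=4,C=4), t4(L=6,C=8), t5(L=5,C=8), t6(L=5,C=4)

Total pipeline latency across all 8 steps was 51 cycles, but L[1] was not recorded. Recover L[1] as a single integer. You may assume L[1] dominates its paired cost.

L[1] = 6

step 0 | dur = L[0]=5 = 5
step 1 | dur = max(L[1]=?, C[0]=3) = L[1]  (unknown; binding)
step 2 | dur = max(L[2]=7, C[1]=2) = 7
step 3 | dur = max(L[3]=4, C[2]=7) = 7
step 4 | dur = max(L[4]=6, C[3]=4) = 6
step 5 | dur = max(L[5]=5, C[4]=8) = 8
step 6 | dur = max(L[6]=5, C[5]=8) = 8
step 7 | dur = C[6]=4 = 4
sum of known step durations = 45
dur[1] = total - known = 51 - 45 = 6
L[1] is the binding max in step 1, so L[1] = dur[1] = 6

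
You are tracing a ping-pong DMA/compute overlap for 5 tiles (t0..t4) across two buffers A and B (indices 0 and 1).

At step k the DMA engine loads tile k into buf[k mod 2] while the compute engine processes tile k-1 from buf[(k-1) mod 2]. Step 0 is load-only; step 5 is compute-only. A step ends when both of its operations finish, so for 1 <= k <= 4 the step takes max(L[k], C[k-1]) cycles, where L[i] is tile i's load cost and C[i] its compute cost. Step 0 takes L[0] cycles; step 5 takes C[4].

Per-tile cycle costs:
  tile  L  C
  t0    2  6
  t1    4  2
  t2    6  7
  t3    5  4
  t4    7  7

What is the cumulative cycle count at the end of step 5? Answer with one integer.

  0. 2=2c; end=2; A:t0 B:-
  1. max(4,6)=6c; end=8; A:t0 B:t1
  2. max(6,2)=6c; end=14; A:t2 B:t1
  3. max(5,7)=7c; end=21; A:t2 B:t3
  4. max(7,4)=7c; end=28; A:t4 B:t3
  5. 7=7c; end=35; A:t4 B:t3

end_cycle[5] = 35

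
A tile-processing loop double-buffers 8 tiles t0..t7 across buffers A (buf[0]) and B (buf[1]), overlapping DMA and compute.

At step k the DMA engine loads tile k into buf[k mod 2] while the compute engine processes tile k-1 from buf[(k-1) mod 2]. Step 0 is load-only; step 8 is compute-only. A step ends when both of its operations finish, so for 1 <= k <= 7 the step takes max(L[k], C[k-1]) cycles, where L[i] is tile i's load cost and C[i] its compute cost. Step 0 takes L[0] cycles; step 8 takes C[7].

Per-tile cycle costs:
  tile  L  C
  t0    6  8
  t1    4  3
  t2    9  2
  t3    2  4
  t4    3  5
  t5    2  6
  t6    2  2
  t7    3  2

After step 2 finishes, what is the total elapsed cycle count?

step 0: L[0]=6 → dur=6, Σ=6 | A=load:t0 B=idle [load-only]
step 1: L[1]=4 C[0]=8 → dur=8, Σ=14 | A=compute:t0 B=load:t1 [compute-bound]
step 2: L[2]=9 C[1]=3 → dur=9, Σ=23 | A=load:t2 B=compute:t1 [load-bound]
step 3: L[3]=2 C[2]=2 → dur=2, Σ=25 | A=compute:t2 B=load:t3 [tied]
step 4: L[4]=3 C[3]=4 → dur=4, Σ=29 | A=load:t4 B=compute:t3 [compute-bound]
step 5: L[5]=2 C[4]=5 → dur=5, Σ=34 | A=compute:t4 B=load:t5 [compute-bound]
step 6: L[6]=2 C[5]=6 → dur=6, Σ=40 | A=load:t6 B=compute:t5 [compute-bound]
step 7: L[7]=3 C[6]=2 → dur=3, Σ=43 | A=compute:t6 B=load:t7 [load-bound]
step 8: C[7]=2 → dur=2, Σ=45 | A=idle B=compute:t7 [compute-only]

end_cycle[2] = 23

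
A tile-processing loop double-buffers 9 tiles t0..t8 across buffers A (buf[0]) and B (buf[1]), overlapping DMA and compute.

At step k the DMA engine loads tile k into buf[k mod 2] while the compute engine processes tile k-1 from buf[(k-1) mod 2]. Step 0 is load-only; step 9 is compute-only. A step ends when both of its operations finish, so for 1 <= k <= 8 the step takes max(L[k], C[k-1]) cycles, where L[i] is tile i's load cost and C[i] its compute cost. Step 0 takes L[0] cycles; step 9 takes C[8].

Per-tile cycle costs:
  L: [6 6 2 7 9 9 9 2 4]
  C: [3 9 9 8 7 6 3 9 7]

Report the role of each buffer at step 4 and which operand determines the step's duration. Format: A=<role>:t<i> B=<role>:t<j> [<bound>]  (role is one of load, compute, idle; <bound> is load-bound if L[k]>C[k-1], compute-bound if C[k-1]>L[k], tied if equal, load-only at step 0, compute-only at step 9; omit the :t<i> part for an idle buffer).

  0. 6=6c; end=6; A:t0 B:-
  1. max(6,3)=6c; end=12; A:t0 B:t1
  2. max(2,9)=9c; end=21; A:t2 B:t1
  3. max(7,9)=9c; end=30; A:t2 B:t3
  4. max(9,8)=9c; end=39; A:t4 B:t3
  5. max(9,7)=9c; end=48; A:t4 B:t5
  6. max(9,6)=9c; end=57; A:t6 B:t5
  7. max(2,3)=3c; end=60; A:t6 B:t7
  8. max(4,9)=9c; end=69; A:t8 B:t7
  9. 7=7c; end=76; A:t8 B:t7

step 4: A=load:t4 B=compute:t3 [load-bound]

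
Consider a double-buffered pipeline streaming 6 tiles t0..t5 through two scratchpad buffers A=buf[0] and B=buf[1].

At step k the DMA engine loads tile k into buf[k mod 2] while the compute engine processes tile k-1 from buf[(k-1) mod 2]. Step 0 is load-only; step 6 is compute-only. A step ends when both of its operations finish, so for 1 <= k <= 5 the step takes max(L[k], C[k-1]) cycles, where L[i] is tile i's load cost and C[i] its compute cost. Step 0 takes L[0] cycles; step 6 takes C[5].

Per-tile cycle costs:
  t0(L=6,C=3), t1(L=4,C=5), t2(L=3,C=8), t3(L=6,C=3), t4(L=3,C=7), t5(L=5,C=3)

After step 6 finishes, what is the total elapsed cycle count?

end_cycle[6] = 36

  0. 6=6c; end=6; A:t0 B:-
  1. max(4,3)=4c; end=10; A:t0 B:t1
  2. max(3,5)=5c; end=15; A:t2 B:t1
  3. max(6,8)=8c; end=23; A:t2 B:t3
  4. max(3,3)=3c; end=26; A:t4 B:t3
  5. max(5,7)=7c; end=33; A:t4 B:t5
  6. 3=3c; end=36; A:t4 B:t5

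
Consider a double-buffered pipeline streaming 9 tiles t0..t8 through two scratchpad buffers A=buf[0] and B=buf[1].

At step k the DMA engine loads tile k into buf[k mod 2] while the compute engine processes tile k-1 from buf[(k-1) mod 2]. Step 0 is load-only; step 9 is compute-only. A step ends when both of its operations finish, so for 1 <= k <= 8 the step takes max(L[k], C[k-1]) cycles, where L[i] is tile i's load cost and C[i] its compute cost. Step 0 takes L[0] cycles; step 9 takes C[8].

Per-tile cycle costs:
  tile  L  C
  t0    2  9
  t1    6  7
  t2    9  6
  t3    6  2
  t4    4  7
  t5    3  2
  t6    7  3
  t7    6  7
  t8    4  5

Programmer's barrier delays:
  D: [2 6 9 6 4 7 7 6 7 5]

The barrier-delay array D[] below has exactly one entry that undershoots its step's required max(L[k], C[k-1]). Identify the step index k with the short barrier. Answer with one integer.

[0] required=L[0]=2=2 vs D=2 ok
[1] required=max(L[1]=6,C[0]=9)=9 vs D=6 SHORT
[2] required=max(L[2]=9,C[1]=7)=9 vs D=9 ok
[3] required=max(L[3]=6,C[2]=6)=6 vs D=6 ok
[4] required=max(L[4]=4,C[3]=2)=4 vs D=4 ok
[5] required=max(L[5]=3,C[4]=7)=7 vs D=7 ok
[6] required=max(L[6]=7,C[5]=2)=7 vs D=7 ok
[7] required=max(L[7]=6,C[6]=3)=6 vs D=6 ok
[8] required=max(L[8]=4,C[7]=7)=7 vs D=7 ok
[9] required=C[8]=5=5 vs D=5 ok

hazard at step 1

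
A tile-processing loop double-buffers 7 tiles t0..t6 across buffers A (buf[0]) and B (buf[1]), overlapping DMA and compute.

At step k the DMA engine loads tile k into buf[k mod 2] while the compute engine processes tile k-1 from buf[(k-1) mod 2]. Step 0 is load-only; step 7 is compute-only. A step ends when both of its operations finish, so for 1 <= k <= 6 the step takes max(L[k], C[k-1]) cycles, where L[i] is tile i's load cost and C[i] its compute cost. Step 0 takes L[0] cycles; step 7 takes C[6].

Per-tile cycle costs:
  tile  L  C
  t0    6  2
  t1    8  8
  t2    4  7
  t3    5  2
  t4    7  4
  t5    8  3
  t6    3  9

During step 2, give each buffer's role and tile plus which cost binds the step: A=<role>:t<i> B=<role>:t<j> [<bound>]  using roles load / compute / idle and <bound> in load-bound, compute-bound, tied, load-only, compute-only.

step 2: A=load:t2 B=compute:t1 [compute-bound]

[0] DMA t0→A (6c) ∥ CU idle ⇒ 6c, clock 6
[1] DMA t1→B (8c) ∥ CU A:t0 (2c) ⇒ 8c, clock 14
[2] DMA t2→A (4c) ∥ CU B:t1 (8c) ⇒ 8c, clock 22
[3] DMA t3→B (5c) ∥ CU A:t2 (7c) ⇒ 7c, clock 29
[4] DMA t4→A (7c) ∥ CU B:t3 (2c) ⇒ 7c, clock 36
[5] DMA t5→B (8c) ∥ CU A:t4 (4c) ⇒ 8c, clock 44
[6] DMA t6→A (3c) ∥ CU B:t5 (3c) ⇒ 3c, clock 47
[7] DMA idle ∥ CU A:t6 (9c) ⇒ 9c, clock 56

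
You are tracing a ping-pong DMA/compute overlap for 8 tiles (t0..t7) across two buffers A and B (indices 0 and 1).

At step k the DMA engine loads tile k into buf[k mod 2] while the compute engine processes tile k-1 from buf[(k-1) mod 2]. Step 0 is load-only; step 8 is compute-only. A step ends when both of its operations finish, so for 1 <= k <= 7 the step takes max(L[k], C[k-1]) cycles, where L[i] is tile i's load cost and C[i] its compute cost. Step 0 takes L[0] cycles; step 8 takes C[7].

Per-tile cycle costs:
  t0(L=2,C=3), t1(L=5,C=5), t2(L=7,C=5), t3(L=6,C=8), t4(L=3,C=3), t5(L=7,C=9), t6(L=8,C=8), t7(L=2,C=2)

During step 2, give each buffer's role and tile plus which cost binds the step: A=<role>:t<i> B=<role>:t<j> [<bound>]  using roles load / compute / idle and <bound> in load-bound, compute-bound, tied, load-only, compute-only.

k=0 load=t0/2c comp=- wait=2 total=2
k=1 load=t1/5c comp=t0/3c wait=5 total=7
k=2 load=t2/7c comp=t1/5c wait=7 total=14
k=3 load=t3/6c comp=t2/5c wait=6 total=20
k=4 load=t4/3c comp=t3/8c wait=8 total=28
k=5 load=t5/7c comp=t4/3c wait=7 total=35
k=6 load=t6/8c comp=t5/9c wait=9 total=44
k=7 load=t7/2c comp=t6/8c wait=8 total=52
k=8 load=- comp=t7/2c wait=2 total=54

step 2: A=load:t2 B=compute:t1 [load-bound]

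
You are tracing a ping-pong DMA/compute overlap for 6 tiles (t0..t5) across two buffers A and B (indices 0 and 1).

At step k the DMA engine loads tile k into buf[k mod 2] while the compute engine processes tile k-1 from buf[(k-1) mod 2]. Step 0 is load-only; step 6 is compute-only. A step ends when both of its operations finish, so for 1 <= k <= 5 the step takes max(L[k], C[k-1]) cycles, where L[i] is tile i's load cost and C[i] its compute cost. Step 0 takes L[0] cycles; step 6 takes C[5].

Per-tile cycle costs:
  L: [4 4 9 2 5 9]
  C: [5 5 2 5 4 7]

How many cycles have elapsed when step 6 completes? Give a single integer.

step 0: L[0]=4 → dur=4, Σ=4 | A=load:t0 B=idle [load-only]
step 1: L[1]=4 C[0]=5 → dur=5, Σ=9 | A=compute:t0 B=load:t1 [compute-bound]
step 2: L[2]=9 C[1]=5 → dur=9, Σ=18 | A=load:t2 B=compute:t1 [load-bound]
step 3: L[3]=2 C[2]=2 → dur=2, Σ=20 | A=compute:t2 B=load:t3 [tied]
step 4: L[4]=5 C[3]=5 → dur=5, Σ=25 | A=load:t4 B=compute:t3 [tied]
step 5: L[5]=9 C[4]=4 → dur=9, Σ=34 | A=compute:t4 B=load:t5 [load-bound]
step 6: C[5]=7 → dur=7, Σ=41 | A=idle B=compute:t5 [compute-only]

end_cycle[6] = 41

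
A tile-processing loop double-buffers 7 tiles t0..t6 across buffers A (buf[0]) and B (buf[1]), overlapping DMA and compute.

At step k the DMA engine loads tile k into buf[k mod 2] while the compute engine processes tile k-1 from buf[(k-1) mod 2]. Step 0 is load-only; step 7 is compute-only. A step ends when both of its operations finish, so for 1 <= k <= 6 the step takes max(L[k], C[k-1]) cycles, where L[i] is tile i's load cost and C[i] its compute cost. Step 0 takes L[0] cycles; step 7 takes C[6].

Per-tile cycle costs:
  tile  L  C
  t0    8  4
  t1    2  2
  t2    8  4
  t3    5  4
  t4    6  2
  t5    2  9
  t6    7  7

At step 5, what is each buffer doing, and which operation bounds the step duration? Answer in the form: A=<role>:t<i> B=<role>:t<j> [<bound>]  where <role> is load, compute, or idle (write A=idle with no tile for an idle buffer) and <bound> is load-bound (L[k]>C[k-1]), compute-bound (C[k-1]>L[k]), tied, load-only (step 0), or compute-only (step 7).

step 5: A=compute:t4 B=load:t5 [tied]

[0] DMA t0→A (8c) ∥ CU idle ⇒ 8c, clock 8
[1] DMA t1→B (2c) ∥ CU A:t0 (4c) ⇒ 4c, clock 12
[2] DMA t2→A (8c) ∥ CU B:t1 (2c) ⇒ 8c, clock 20
[3] DMA t3→B (5c) ∥ CU A:t2 (4c) ⇒ 5c, clock 25
[4] DMA t4→A (6c) ∥ CU B:t3 (4c) ⇒ 6c, clock 31
[5] DMA t5→B (2c) ∥ CU A:t4 (2c) ⇒ 2c, clock 33
[6] DMA t6→A (7c) ∥ CU B:t5 (9c) ⇒ 9c, clock 42
[7] DMA idle ∥ CU A:t6 (7c) ⇒ 7c, clock 49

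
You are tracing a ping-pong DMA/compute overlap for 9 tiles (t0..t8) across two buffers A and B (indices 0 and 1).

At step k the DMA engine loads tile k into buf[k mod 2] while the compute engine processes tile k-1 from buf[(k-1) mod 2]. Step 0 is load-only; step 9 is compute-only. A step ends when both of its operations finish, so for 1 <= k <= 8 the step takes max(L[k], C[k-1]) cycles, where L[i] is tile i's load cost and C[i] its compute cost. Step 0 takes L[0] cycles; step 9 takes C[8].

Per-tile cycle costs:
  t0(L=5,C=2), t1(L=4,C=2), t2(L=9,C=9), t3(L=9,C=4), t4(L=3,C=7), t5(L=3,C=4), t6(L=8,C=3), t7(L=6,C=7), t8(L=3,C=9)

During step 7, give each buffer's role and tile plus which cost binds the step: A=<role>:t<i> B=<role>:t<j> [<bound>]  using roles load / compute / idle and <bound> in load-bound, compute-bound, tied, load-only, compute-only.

k=0 load=t0/5c comp=- wait=5 total=5
k=1 load=t1/4c comp=t0/2c wait=4 total=9
k=2 load=t2/9c comp=t1/2c wait=9 total=18
k=3 load=t3/9c comp=t2/9c wait=9 total=27
k=4 load=t4/3c comp=t3/4c wait=4 total=31
k=5 load=t5/3c comp=t4/7c wait=7 total=38
k=6 load=t6/8c comp=t5/4c wait=8 total=46
k=7 load=t7/6c comp=t6/3c wait=6 total=52
k=8 load=t8/3c comp=t7/7c wait=7 total=59
k=9 load=- comp=t8/9c wait=9 total=68

step 7: A=compute:t6 B=load:t7 [load-bound]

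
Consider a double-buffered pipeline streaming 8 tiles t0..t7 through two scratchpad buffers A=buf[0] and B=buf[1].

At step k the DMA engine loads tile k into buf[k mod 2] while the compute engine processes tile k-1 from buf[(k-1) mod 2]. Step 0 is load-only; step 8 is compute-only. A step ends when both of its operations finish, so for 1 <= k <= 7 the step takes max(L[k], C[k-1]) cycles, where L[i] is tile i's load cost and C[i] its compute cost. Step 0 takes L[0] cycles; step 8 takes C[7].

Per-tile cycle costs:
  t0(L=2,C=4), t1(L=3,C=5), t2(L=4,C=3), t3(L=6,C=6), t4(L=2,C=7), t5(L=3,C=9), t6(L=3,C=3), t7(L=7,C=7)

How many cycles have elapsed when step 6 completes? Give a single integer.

end_cycle[6] = 39

k=0 load=t0/2c comp=- wait=2 total=2
k=1 load=t1/3c comp=t0/4c wait=4 total=6
k=2 load=t2/4c comp=t1/5c wait=5 total=11
k=3 load=t3/6c comp=t2/3c wait=6 total=17
k=4 load=t4/2c comp=t3/6c wait=6 total=23
k=5 load=t5/3c comp=t4/7c wait=7 total=30
k=6 load=t6/3c comp=t5/9c wait=9 total=39
k=7 load=t7/7c comp=t6/3c wait=7 total=46
k=8 load=- comp=t7/7c wait=7 total=53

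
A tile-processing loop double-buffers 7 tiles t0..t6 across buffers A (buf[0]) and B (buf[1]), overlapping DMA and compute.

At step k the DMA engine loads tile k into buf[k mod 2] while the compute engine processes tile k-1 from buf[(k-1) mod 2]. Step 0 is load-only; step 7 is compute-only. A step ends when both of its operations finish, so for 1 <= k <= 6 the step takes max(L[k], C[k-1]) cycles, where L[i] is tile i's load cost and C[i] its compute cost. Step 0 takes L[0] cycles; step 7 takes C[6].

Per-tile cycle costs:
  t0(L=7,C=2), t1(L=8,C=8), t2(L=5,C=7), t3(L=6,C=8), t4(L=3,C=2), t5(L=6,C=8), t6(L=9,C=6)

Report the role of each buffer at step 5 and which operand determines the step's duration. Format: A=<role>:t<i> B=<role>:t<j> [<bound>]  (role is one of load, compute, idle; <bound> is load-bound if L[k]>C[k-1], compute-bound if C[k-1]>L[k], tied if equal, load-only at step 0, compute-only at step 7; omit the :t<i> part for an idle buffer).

step 5: A=compute:t4 B=load:t5 [load-bound]

[0] DMA t0→A (7c) ∥ CU idle ⇒ 7c, clock 7
[1] DMA t1→B (8c) ∥ CU A:t0 (2c) ⇒ 8c, clock 15
[2] DMA t2→A (5c) ∥ CU B:t1 (8c) ⇒ 8c, clock 23
[3] DMA t3→B (6c) ∥ CU A:t2 (7c) ⇒ 7c, clock 30
[4] DMA t4→A (3c) ∥ CU B:t3 (8c) ⇒ 8c, clock 38
[5] DMA t5→B (6c) ∥ CU A:t4 (2c) ⇒ 6c, clock 44
[6] DMA t6→A (9c) ∥ CU B:t5 (8c) ⇒ 9c, clock 53
[7] DMA idle ∥ CU A:t6 (6c) ⇒ 6c, clock 59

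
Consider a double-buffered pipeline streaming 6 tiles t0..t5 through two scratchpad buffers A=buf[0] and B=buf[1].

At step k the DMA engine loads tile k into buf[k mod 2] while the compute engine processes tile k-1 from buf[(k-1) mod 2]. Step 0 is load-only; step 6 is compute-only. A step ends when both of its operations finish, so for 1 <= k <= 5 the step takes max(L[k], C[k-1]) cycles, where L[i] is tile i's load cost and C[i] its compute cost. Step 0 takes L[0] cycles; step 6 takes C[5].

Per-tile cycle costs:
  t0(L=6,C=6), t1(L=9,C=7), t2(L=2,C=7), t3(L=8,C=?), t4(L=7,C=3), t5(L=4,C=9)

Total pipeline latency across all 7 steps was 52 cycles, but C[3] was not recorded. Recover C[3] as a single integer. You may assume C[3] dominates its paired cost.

C[3] = 9

step 0: dur = L[0]=6 = 6
step 1: dur = max(L[1]=9, C[0]=6) = 9
step 2: dur = max(L[2]=2, C[1]=7) = 7
step 3: dur = max(L[3]=8, C[2]=7) = 8
step 4: dur = max(L[4]=7, C[3]=?) = C[3]  (unknown; binding)
step 5: dur = max(L[5]=4, C[4]=3) = 4
step 6: dur = C[5]=9 = 9
sum of known step durations = 43
dur[4] = total - known = 52 - 43 = 9
C[3] is the binding max in step 4, so C[3] = dur[4] = 9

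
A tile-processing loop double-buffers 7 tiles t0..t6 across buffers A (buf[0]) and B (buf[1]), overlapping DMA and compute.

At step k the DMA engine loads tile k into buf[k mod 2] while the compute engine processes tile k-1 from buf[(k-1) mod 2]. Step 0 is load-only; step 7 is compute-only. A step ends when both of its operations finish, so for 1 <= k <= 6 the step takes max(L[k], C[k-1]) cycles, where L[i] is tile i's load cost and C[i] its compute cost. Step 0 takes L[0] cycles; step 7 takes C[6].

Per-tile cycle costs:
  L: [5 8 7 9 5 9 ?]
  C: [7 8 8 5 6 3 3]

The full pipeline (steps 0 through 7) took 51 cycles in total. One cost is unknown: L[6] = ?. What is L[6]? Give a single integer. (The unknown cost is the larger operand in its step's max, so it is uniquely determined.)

L[6] = 4

step 0: dur = L[0]=5 = 5
step 1: dur = max(L[1]=8, C[0]=7) = 8
step 2: dur = max(L[2]=7, C[1]=8) = 8
step 3: dur = max(L[3]=9, C[2]=8) = 9
step 4: dur = max(L[4]=5, C[3]=5) = 5
step 5: dur = max(L[5]=9, C[4]=6) = 9
step 6: dur = max(L[6]=?, C[5]=3) = L[6]  (unknown; binding)
step 7: dur = C[6]=3 = 3
sum of known step durations = 47
dur[6] = total - known = 51 - 47 = 4
L[6] is the binding max in step 6, so L[6] = dur[6] = 4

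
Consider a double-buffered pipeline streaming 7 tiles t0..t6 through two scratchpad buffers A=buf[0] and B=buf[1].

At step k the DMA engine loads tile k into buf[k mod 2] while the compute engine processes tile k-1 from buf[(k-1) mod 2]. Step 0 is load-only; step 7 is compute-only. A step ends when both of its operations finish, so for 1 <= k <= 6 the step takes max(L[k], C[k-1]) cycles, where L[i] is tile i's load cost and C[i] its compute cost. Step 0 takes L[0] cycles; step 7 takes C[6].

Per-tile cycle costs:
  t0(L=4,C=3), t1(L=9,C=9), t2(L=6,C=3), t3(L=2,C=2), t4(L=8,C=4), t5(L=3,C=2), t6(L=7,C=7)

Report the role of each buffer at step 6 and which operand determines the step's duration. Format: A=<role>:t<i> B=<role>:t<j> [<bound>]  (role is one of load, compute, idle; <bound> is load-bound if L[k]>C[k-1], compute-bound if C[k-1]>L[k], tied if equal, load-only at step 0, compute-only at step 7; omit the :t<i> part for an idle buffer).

step 6: A=load:t6 B=compute:t5 [load-bound]

step 0: L[0]=4 → dur=4, Σ=4 | A=load:t0 B=idle [load-only]
step 1: L[1]=9 C[0]=3 → dur=9, Σ=13 | A=compute:t0 B=load:t1 [load-bound]
step 2: L[2]=6 C[1]=9 → dur=9, Σ=22 | A=load:t2 B=compute:t1 [compute-bound]
step 3: L[3]=2 C[2]=3 → dur=3, Σ=25 | A=compute:t2 B=load:t3 [compute-bound]
step 4: L[4]=8 C[3]=2 → dur=8, Σ=33 | A=load:t4 B=compute:t3 [load-bound]
step 5: L[5]=3 C[4]=4 → dur=4, Σ=37 | A=compute:t4 B=load:t5 [compute-bound]
step 6: L[6]=7 C[5]=2 → dur=7, Σ=44 | A=load:t6 B=compute:t5 [load-bound]
step 7: C[6]=7 → dur=7, Σ=51 | A=compute:t6 B=idle [compute-only]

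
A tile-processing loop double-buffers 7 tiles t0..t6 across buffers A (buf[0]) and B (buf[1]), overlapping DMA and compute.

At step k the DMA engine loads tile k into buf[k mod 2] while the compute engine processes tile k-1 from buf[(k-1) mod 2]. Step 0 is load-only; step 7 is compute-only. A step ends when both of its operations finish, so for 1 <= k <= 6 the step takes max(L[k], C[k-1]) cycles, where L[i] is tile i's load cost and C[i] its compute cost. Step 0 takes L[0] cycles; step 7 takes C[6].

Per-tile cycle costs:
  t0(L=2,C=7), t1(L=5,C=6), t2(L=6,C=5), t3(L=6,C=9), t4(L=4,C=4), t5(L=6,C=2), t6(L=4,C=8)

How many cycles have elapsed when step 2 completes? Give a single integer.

k=0 load=t0/2c comp=- wait=2 total=2
k=1 load=t1/5c comp=t0/7c wait=7 total=9
k=2 load=t2/6c comp=t1/6c wait=6 total=15
k=3 load=t3/6c comp=t2/5c wait=6 total=21
k=4 load=t4/4c comp=t3/9c wait=9 total=30
k=5 load=t5/6c comp=t4/4c wait=6 total=36
k=6 load=t6/4c comp=t5/2c wait=4 total=40
k=7 load=- comp=t6/8c wait=8 total=48

end_cycle[2] = 15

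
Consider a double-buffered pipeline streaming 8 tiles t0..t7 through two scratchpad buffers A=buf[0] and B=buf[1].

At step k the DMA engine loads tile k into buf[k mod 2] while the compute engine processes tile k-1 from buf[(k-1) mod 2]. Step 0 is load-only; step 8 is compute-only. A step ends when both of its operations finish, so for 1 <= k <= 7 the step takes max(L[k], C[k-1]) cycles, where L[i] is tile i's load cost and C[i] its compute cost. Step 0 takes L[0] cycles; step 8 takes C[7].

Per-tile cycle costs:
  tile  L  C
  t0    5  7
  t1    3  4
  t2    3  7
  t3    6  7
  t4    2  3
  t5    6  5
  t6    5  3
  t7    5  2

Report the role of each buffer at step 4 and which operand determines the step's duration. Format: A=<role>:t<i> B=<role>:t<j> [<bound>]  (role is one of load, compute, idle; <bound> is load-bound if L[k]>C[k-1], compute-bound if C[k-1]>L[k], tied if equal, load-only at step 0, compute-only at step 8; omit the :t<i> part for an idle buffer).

step 4: A=load:t4 B=compute:t3 [compute-bound]

  0. 5=5c; end=5; A:t0 B:-
  1. max(3,7)=7c; end=12; A:t0 B:t1
  2. max(3,4)=4c; end=16; A:t2 B:t1
  3. max(6,7)=7c; end=23; A:t2 B:t3
  4. max(2,7)=7c; end=30; A:t4 B:t3
  5. max(6,3)=6c; end=36; A:t4 B:t5
  6. max(5,5)=5c; end=41; A:t6 B:t5
  7. max(5,3)=5c; end=46; A:t6 B:t7
  8. 2=2c; end=48; A:t6 B:t7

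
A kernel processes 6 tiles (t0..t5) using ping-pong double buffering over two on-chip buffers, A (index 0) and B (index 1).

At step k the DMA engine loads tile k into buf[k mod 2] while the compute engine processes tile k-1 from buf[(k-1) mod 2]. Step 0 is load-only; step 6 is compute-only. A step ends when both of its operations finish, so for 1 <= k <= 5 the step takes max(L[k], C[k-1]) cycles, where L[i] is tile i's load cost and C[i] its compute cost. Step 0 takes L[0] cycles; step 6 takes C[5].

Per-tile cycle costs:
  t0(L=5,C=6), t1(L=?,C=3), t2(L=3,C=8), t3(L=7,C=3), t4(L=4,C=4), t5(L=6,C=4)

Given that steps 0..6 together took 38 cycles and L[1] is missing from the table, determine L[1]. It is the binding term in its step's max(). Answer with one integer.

step 0: dur = L[0]=5 = 5
step 1: dur = max(L[1]=?, C[0]=6) = L[1]  (unknown; binding)
step 2: dur = max(L[2]=3, C[1]=3) = 3
step 3: dur = max(L[3]=7, C[2]=8) = 8
step 4: dur = max(L[4]=4, C[3]=3) = 4
step 5: dur = max(L[5]=6, C[4]=4) = 6
step 6: dur = C[5]=4 = 4
sum of known step durations = 30
dur[1] = total - known = 38 - 30 = 8
L[1] is the binding max in step 1, so L[1] = dur[1] = 8

L[1] = 8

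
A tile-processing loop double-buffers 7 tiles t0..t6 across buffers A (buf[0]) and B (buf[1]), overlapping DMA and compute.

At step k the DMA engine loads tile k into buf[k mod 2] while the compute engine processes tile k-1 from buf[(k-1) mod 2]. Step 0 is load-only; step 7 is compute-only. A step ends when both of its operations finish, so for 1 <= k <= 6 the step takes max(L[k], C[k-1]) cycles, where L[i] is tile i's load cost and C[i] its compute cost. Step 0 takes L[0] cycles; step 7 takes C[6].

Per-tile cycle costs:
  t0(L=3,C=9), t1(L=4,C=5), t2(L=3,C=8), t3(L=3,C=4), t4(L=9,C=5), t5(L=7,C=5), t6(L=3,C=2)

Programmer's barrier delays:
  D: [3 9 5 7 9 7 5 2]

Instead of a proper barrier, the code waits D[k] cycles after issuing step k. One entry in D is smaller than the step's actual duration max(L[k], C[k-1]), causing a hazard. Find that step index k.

hazard at step 3

[0] required=L[0]=3=3 vs D=3 ok
[1] required=max(L[1]=4,C[0]=9)=9 vs D=9 ok
[2] required=max(L[2]=3,C[1]=5)=5 vs D=5 ok
[3] required=max(L[3]=3,C[2]=8)=8 vs D=7 SHORT
[4] required=max(L[4]=9,C[3]=4)=9 vs D=9 ok
[5] required=max(L[5]=7,C[4]=5)=7 vs D=7 ok
[6] required=max(L[6]=3,C[5]=5)=5 vs D=5 ok
[7] required=C[6]=2=2 vs D=2 ok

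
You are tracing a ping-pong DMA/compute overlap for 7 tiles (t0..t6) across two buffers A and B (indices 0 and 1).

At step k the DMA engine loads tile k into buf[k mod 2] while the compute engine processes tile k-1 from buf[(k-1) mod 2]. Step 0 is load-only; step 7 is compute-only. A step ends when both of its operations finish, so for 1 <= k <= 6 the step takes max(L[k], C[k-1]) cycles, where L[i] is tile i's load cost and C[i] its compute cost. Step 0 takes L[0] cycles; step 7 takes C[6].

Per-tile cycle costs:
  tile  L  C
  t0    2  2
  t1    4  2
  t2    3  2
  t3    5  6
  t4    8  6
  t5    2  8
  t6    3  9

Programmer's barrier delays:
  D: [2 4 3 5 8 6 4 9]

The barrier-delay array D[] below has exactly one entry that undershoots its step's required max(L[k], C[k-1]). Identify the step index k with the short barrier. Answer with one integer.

step 0: need L[0]=2 = 2; D[0]=2 ok
step 1: need max(L[1]=4,C[0]=2) = 4; D[1]=4 ok
step 2: need max(L[2]=3,C[1]=2) = 3; D[2]=3 ok
step 3: need max(L[3]=5,C[2]=2) = 5; D[3]=5 ok
step 4: need max(L[4]=8,C[3]=6) = 8; D[4]=8 ok
step 5: need max(L[5]=2,C[4]=6) = 6; D[5]=6 ok
step 6: need max(L[6]=3,C[5]=8) = 8; D[6]=4 SHORT
step 7: need C[6]=9 = 9; D[7]=9 ok

hazard at step 6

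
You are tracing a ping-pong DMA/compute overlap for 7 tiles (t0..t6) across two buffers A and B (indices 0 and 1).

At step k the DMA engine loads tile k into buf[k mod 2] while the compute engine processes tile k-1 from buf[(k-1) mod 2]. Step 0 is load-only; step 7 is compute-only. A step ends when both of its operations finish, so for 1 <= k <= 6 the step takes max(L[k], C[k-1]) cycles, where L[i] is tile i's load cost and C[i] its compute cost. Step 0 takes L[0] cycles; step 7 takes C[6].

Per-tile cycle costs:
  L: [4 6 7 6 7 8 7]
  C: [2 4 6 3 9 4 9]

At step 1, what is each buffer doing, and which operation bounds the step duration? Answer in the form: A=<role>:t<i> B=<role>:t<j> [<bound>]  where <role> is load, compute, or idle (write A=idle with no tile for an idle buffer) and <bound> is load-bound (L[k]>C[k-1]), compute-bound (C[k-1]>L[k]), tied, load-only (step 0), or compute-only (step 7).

k=0 load=t0/4c comp=- wait=4 total=4
k=1 load=t1/6c comp=t0/2c wait=6 total=10
k=2 load=t2/7c comp=t1/4c wait=7 total=17
k=3 load=t3/6c comp=t2/6c wait=6 total=23
k=4 load=t4/7c comp=t3/3c wait=7 total=30
k=5 load=t5/8c comp=t4/9c wait=9 total=39
k=6 load=t6/7c comp=t5/4c wait=7 total=46
k=7 load=- comp=t6/9c wait=9 total=55

step 1: A=compute:t0 B=load:t1 [load-bound]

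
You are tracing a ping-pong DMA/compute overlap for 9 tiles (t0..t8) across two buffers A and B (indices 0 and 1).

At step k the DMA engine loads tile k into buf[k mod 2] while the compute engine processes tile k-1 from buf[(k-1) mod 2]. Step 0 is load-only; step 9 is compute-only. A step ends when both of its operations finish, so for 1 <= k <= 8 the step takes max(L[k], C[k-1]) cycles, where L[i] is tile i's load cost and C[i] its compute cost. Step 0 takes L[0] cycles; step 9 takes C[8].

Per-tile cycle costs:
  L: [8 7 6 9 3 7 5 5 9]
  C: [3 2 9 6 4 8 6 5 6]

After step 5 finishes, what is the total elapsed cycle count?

end_cycle[5] = 43

  0. 8=8c; end=8; A:t0 B:-
  1. max(7,3)=7c; end=15; A:t0 B:t1
  2. max(6,2)=6c; end=21; A:t2 B:t1
  3. max(9,9)=9c; end=30; A:t2 B:t3
  4. max(3,6)=6c; end=36; A:t4 B:t3
  5. max(7,4)=7c; end=43; A:t4 B:t5
  6. max(5,8)=8c; end=51; A:t6 B:t5
  7. max(5,6)=6c; end=57; A:t6 B:t7
  8. max(9,5)=9c; end=66; A:t8 B:t7
  9. 6=6c; end=72; A:t8 B:t7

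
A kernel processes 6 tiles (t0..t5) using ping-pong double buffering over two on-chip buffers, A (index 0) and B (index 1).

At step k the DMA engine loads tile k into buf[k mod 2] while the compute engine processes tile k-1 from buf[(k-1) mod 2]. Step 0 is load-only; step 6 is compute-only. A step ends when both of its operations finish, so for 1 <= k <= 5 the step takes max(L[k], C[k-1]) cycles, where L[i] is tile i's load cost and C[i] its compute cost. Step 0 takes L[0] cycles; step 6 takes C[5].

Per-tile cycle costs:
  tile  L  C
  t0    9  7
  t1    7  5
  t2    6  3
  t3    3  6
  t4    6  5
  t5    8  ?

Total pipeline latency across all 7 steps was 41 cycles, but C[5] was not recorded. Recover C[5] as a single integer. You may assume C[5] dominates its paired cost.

step 0 → dur = L[0]=9 = 9
step 1 → dur = max(L[1]=7, C[0]=7) = 7
step 2 → dur = max(L[2]=6, C[1]=5) = 6
step 3 → dur = max(L[3]=3, C[2]=3) = 3
step 4 → dur = max(L[4]=6, C[3]=6) = 6
step 5 → dur = max(L[5]=8, C[4]=5) = 8
step 6 → dur = C[5]=? = C[5]  (unknown; binding)
sum of known step durations = 39
dur[6] = total - known = 41 - 39 = 2
C[5] is the binding max in step 6, so C[5] = dur[6] = 2

C[5] = 2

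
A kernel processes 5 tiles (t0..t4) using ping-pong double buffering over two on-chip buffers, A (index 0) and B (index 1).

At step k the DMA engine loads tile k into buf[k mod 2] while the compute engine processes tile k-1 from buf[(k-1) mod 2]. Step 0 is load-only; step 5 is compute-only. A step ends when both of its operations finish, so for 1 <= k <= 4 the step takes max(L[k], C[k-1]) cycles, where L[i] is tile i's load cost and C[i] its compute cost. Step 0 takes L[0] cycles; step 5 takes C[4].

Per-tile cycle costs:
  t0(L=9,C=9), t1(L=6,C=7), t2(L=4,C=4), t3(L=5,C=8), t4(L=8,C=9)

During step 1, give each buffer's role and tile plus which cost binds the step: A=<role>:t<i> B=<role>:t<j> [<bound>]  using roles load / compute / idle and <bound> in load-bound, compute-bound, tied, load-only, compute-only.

step 1: A=compute:t0 B=load:t1 [compute-bound]

[0] DMA t0→A (9c) ∥ CU idle ⇒ 9c, clock 9
[1] DMA t1→B (6c) ∥ CU A:t0 (9c) ⇒ 9c, clock 18
[2] DMA t2→A (4c) ∥ CU B:t1 (7c) ⇒ 7c, clock 25
[3] DMA t3→B (5c) ∥ CU A:t2 (4c) ⇒ 5c, clock 30
[4] DMA t4→A (8c) ∥ CU B:t3 (8c) ⇒ 8c, clock 38
[5] DMA idle ∥ CU A:t4 (9c) ⇒ 9c, clock 47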